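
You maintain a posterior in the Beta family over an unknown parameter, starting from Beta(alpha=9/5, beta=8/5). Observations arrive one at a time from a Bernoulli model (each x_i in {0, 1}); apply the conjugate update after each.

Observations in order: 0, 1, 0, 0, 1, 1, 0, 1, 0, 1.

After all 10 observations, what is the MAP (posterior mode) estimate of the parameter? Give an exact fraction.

obs 1: x=0 → posterior Beta(9/5, 13/5)
obs 2: x=1 → posterior Beta(14/5, 13/5)
obs 3: x=0 → posterior Beta(14/5, 18/5)
obs 4: x=0 → posterior Beta(14/5, 23/5)
obs 5: x=1 → posterior Beta(19/5, 23/5)
obs 6: x=1 → posterior Beta(24/5, 23/5)
obs 7: x=0 → posterior Beta(24/5, 28/5)
obs 8: x=1 → posterior Beta(29/5, 28/5)
obs 9: x=0 → posterior Beta(29/5, 33/5)
obs 10: x=1 → posterior Beta(34/5, 33/5)

29/57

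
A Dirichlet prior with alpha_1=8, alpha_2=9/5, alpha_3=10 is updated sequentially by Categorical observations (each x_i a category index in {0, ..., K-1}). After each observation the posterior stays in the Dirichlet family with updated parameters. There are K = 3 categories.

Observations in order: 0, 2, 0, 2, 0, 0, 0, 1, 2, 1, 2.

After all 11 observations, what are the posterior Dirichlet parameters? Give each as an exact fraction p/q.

obs 1: x=0 → posterior Dirichlet(9, 9/5, 10)
obs 2: x=2 → posterior Dirichlet(9, 9/5, 11)
obs 3: x=0 → posterior Dirichlet(10, 9/5, 11)
obs 4: x=2 → posterior Dirichlet(10, 9/5, 12)
obs 5: x=0 → posterior Dirichlet(11, 9/5, 12)
obs 6: x=0 → posterior Dirichlet(12, 9/5, 12)
obs 7: x=0 → posterior Dirichlet(13, 9/5, 12)
obs 8: x=1 → posterior Dirichlet(13, 14/5, 12)
obs 9: x=2 → posterior Dirichlet(13, 14/5, 13)
obs 10: x=1 → posterior Dirichlet(13, 19/5, 13)
obs 11: x=2 → posterior Dirichlet(13, 19/5, 14)

alpha_1=13, alpha_2=19/5, alpha_3=14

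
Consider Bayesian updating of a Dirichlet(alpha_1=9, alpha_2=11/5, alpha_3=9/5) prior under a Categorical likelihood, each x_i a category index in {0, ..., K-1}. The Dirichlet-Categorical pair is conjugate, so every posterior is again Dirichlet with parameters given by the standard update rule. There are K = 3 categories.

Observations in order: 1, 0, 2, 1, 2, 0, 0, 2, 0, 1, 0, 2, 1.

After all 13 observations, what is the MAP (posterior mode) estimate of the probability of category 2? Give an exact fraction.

24/115

obs 1: x=1 → posterior Dirichlet(9, 16/5, 9/5)
obs 2: x=0 → posterior Dirichlet(10, 16/5, 9/5)
obs 3: x=2 → posterior Dirichlet(10, 16/5, 14/5)
obs 4: x=1 → posterior Dirichlet(10, 21/5, 14/5)
obs 5: x=2 → posterior Dirichlet(10, 21/5, 19/5)
obs 6: x=0 → posterior Dirichlet(11, 21/5, 19/5)
obs 7: x=0 → posterior Dirichlet(12, 21/5, 19/5)
obs 8: x=2 → posterior Dirichlet(12, 21/5, 24/5)
obs 9: x=0 → posterior Dirichlet(13, 21/5, 24/5)
obs 10: x=1 → posterior Dirichlet(13, 26/5, 24/5)
obs 11: x=0 → posterior Dirichlet(14, 26/5, 24/5)
obs 12: x=2 → posterior Dirichlet(14, 26/5, 29/5)
obs 13: x=1 → posterior Dirichlet(14, 31/5, 29/5)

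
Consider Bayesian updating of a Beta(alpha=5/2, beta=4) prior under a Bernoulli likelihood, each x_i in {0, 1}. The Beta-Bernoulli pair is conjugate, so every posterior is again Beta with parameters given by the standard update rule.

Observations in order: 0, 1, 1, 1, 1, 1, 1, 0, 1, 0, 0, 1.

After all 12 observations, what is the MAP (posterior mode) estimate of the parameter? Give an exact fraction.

19/33

obs 1: x=0 → posterior Beta(5/2, 5)
obs 2: x=1 → posterior Beta(7/2, 5)
obs 3: x=1 → posterior Beta(9/2, 5)
obs 4: x=1 → posterior Beta(11/2, 5)
obs 5: x=1 → posterior Beta(13/2, 5)
obs 6: x=1 → posterior Beta(15/2, 5)
obs 7: x=1 → posterior Beta(17/2, 5)
obs 8: x=0 → posterior Beta(17/2, 6)
obs 9: x=1 → posterior Beta(19/2, 6)
obs 10: x=0 → posterior Beta(19/2, 7)
obs 11: x=0 → posterior Beta(19/2, 8)
obs 12: x=1 → posterior Beta(21/2, 8)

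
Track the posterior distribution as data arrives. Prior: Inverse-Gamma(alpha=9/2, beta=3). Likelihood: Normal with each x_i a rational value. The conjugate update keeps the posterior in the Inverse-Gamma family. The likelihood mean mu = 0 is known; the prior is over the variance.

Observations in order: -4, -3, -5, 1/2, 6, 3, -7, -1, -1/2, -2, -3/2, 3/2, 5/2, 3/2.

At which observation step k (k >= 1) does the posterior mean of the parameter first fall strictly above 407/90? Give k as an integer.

obs 1: x=-4 → posterior Inverse-Gamma(5, 11)
obs 2: x=-3 → posterior Inverse-Gamma(11/2, 31/2)
obs 3: x=-5 → posterior Inverse-Gamma(6, 28)
obs 4: x=1/2 → posterior Inverse-Gamma(13/2, 225/8)
obs 5: x=6 → posterior Inverse-Gamma(7, 369/8)
obs 6: x=3 → posterior Inverse-Gamma(15/2, 405/8)
obs 7: x=-7 → posterior Inverse-Gamma(8, 601/8)
obs 8: x=-1 → posterior Inverse-Gamma(17/2, 605/8)
obs 9: x=-1/2 → posterior Inverse-Gamma(9, 303/4)
obs 10: x=-2 → posterior Inverse-Gamma(19/2, 311/4)
obs 11: x=-3/2 → posterior Inverse-Gamma(10, 631/8)
obs 12: x=3/2 → posterior Inverse-Gamma(21/2, 80)
obs 13: x=5/2 → posterior Inverse-Gamma(11, 665/8)
obs 14: x=3/2 → posterior Inverse-Gamma(23/2, 337/4)

k = 3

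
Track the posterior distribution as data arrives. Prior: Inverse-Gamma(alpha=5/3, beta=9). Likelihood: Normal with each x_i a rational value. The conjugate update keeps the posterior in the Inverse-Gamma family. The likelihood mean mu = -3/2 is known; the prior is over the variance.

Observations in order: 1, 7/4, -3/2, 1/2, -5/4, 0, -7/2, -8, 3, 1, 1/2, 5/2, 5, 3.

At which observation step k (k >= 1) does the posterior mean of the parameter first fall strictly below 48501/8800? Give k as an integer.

obs 1: x=1 → posterior Inverse-Gamma(13/6, 97/8)
obs 2: x=7/4 → posterior Inverse-Gamma(8/3, 557/32)
obs 3: x=-3/2 → posterior Inverse-Gamma(19/6, 557/32)
obs 4: x=1/2 → posterior Inverse-Gamma(11/3, 621/32)
obs 5: x=-5/4 → posterior Inverse-Gamma(25/6, 311/16)
obs 6: x=0 → posterior Inverse-Gamma(14/3, 329/16)
obs 7: x=-7/2 → posterior Inverse-Gamma(31/6, 361/16)
obs 8: x=-8 → posterior Inverse-Gamma(17/3, 699/16)
obs 9: x=3 → posterior Inverse-Gamma(37/6, 861/16)
obs 10: x=1 → posterior Inverse-Gamma(20/3, 911/16)
obs 11: x=1/2 → posterior Inverse-Gamma(43/6, 943/16)
obs 12: x=5/2 → posterior Inverse-Gamma(23/3, 1071/16)
obs 13: x=5 → posterior Inverse-Gamma(49/6, 1409/16)
obs 14: x=3 → posterior Inverse-Gamma(26/3, 1571/16)

k = 7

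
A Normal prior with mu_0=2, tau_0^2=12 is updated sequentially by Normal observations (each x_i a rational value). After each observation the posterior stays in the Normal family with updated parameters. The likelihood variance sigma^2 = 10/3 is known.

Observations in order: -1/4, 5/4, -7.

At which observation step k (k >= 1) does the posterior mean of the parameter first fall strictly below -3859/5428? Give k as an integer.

obs 1: x=-1/4 → posterior Normal(11/46, 60/23)
obs 2: x=5/4 → posterior Normal(28/41, 60/41)
obs 3: x=-7 → posterior Normal(-98/59, 60/59)

k = 3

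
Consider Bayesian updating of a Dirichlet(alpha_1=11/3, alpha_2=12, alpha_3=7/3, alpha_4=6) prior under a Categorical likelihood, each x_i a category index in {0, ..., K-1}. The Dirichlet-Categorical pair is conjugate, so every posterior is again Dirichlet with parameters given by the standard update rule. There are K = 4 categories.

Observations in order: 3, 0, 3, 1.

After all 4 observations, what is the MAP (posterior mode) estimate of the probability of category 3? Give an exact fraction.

7/24

obs 1: x=3 → posterior Dirichlet(11/3, 12, 7/3, 7)
obs 2: x=0 → posterior Dirichlet(14/3, 12, 7/3, 7)
obs 3: x=3 → posterior Dirichlet(14/3, 12, 7/3, 8)
obs 4: x=1 → posterior Dirichlet(14/3, 13, 7/3, 8)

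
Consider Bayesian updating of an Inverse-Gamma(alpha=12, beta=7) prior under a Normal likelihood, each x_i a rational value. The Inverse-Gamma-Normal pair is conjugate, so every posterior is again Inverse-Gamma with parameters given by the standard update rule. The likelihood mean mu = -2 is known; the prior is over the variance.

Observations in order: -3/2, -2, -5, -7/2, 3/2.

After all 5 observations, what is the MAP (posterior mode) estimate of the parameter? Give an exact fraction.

obs 1: x=-3/2 → posterior Inverse-Gamma(25/2, 57/8)
obs 2: x=-2 → posterior Inverse-Gamma(13, 57/8)
obs 3: x=-5 → posterior Inverse-Gamma(27/2, 93/8)
obs 4: x=-7/2 → posterior Inverse-Gamma(14, 51/4)
obs 5: x=3/2 → posterior Inverse-Gamma(29/2, 151/8)

151/124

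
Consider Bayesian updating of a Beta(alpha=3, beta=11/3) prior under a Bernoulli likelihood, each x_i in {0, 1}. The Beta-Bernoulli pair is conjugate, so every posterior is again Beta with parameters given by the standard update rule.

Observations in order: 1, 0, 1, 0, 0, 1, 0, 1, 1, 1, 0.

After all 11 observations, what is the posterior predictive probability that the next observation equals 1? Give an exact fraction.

obs 1: x=1 → posterior Beta(4, 11/3)
obs 2: x=0 → posterior Beta(4, 14/3)
obs 3: x=1 → posterior Beta(5, 14/3)
obs 4: x=0 → posterior Beta(5, 17/3)
obs 5: x=0 → posterior Beta(5, 20/3)
obs 6: x=1 → posterior Beta(6, 20/3)
obs 7: x=0 → posterior Beta(6, 23/3)
obs 8: x=1 → posterior Beta(7, 23/3)
obs 9: x=1 → posterior Beta(8, 23/3)
obs 10: x=1 → posterior Beta(9, 23/3)
obs 11: x=0 → posterior Beta(9, 26/3)

27/53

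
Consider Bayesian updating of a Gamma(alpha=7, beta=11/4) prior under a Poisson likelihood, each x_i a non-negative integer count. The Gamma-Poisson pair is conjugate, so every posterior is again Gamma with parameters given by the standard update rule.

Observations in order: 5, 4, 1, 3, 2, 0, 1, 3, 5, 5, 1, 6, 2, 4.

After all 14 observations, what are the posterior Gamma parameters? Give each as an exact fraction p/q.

alpha=49, beta=67/4

obs 1: x=5 → posterior Gamma(12, 15/4)
obs 2: x=4 → posterior Gamma(16, 19/4)
obs 3: x=1 → posterior Gamma(17, 23/4)
obs 4: x=3 → posterior Gamma(20, 27/4)
obs 5: x=2 → posterior Gamma(22, 31/4)
obs 6: x=0 → posterior Gamma(22, 35/4)
obs 7: x=1 → posterior Gamma(23, 39/4)
obs 8: x=3 → posterior Gamma(26, 43/4)
obs 9: x=5 → posterior Gamma(31, 47/4)
obs 10: x=5 → posterior Gamma(36, 51/4)
obs 11: x=1 → posterior Gamma(37, 55/4)
obs 12: x=6 → posterior Gamma(43, 59/4)
obs 13: x=2 → posterior Gamma(45, 63/4)
obs 14: x=4 → posterior Gamma(49, 67/4)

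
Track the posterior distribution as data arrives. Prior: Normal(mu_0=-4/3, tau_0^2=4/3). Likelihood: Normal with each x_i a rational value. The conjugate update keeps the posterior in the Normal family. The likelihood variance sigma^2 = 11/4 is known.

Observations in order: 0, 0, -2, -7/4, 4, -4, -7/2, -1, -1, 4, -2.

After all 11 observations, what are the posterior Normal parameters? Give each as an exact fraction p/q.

mu_0=-160/209, tau_0^2=4/19

obs 1: x=0 → posterior Normal(-44/49, 44/49)
obs 2: x=0 → posterior Normal(-44/65, 44/65)
obs 3: x=-2 → posterior Normal(-76/81, 44/81)
obs 4: x=-7/4 → posterior Normal(-104/97, 44/97)
obs 5: x=4 → posterior Normal(-40/113, 44/113)
obs 6: x=-4 → posterior Normal(-104/129, 44/129)
obs 7: x=-7/2 → posterior Normal(-32/29, 44/145)
obs 8: x=-1 → posterior Normal(-176/161, 44/161)
obs 9: x=-1 → posterior Normal(-64/59, 44/177)
obs 10: x=4 → posterior Normal(-128/193, 44/193)
obs 11: x=-2 → posterior Normal(-160/209, 4/19)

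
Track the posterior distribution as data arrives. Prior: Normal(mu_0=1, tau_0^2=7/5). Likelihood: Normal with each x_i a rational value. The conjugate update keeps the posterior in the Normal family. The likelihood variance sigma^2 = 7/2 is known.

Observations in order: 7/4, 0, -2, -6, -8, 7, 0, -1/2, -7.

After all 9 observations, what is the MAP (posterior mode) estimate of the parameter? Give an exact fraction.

-49/46

obs 1: x=7/4 → posterior Normal(17/14, 1)
obs 2: x=0 → posterior Normal(17/18, 7/9)
obs 3: x=-2 → posterior Normal(9/22, 7/11)
obs 4: x=-6 → posterior Normal(-15/26, 7/13)
obs 5: x=-8 → posterior Normal(-47/30, 7/15)
obs 6: x=7 → posterior Normal(-19/34, 7/17)
obs 7: x=0 → posterior Normal(-1/2, 7/19)
obs 8: x=-1/2 → posterior Normal(-1/2, 1/3)
obs 9: x=-7 → posterior Normal(-49/46, 7/23)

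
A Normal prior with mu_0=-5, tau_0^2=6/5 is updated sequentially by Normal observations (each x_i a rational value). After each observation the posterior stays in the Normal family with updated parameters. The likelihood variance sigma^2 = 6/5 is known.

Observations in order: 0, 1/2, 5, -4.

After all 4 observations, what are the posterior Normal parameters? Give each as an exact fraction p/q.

obs 1: x=0 → posterior Normal(-5/2, 3/5)
obs 2: x=1/2 → posterior Normal(-3/2, 2/5)
obs 3: x=5 → posterior Normal(1/8, 3/10)
obs 4: x=-4 → posterior Normal(-7/10, 6/25)

mu_0=-7/10, tau_0^2=6/25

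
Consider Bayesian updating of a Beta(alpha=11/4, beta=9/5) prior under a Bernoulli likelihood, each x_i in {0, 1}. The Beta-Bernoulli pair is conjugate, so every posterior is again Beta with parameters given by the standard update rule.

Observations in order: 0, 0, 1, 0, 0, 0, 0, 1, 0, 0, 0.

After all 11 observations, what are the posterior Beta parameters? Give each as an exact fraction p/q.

alpha=19/4, beta=54/5

obs 1: x=0 → posterior Beta(11/4, 14/5)
obs 2: x=0 → posterior Beta(11/4, 19/5)
obs 3: x=1 → posterior Beta(15/4, 19/5)
obs 4: x=0 → posterior Beta(15/4, 24/5)
obs 5: x=0 → posterior Beta(15/4, 29/5)
obs 6: x=0 → posterior Beta(15/4, 34/5)
obs 7: x=0 → posterior Beta(15/4, 39/5)
obs 8: x=1 → posterior Beta(19/4, 39/5)
obs 9: x=0 → posterior Beta(19/4, 44/5)
obs 10: x=0 → posterior Beta(19/4, 49/5)
obs 11: x=0 → posterior Beta(19/4, 54/5)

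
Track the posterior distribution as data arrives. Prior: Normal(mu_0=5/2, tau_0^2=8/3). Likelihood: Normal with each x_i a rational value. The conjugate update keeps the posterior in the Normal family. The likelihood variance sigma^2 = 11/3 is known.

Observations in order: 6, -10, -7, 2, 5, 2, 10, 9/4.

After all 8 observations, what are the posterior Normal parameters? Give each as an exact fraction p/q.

mu_0=73/50, tau_0^2=88/225

obs 1: x=6 → posterior Normal(151/38, 88/57)
obs 2: x=-10 → posterior Normal(-1/6, 88/81)
obs 3: x=-7 → posterior Normal(-121/70, 88/105)
obs 4: x=2 → posterior Normal(-89/86, 88/129)
obs 5: x=5 → posterior Normal(-3/34, 88/153)
obs 6: x=2 → posterior Normal(23/118, 88/177)
obs 7: x=10 → posterior Normal(183/134, 88/201)
obs 8: x=9/4 → posterior Normal(73/50, 88/225)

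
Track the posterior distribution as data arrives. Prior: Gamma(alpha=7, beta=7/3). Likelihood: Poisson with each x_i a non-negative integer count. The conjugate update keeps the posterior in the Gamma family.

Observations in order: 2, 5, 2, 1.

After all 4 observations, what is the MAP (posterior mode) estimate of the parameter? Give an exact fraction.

48/19

obs 1: x=2 → posterior Gamma(9, 10/3)
obs 2: x=5 → posterior Gamma(14, 13/3)
obs 3: x=2 → posterior Gamma(16, 16/3)
obs 4: x=1 → posterior Gamma(17, 19/3)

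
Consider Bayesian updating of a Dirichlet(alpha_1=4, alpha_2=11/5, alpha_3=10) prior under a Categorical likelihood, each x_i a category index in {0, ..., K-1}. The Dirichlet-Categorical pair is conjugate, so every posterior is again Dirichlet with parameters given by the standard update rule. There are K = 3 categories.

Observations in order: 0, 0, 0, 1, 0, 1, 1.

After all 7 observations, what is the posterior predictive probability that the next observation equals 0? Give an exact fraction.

10/29

obs 1: x=0 → posterior Dirichlet(5, 11/5, 10)
obs 2: x=0 → posterior Dirichlet(6, 11/5, 10)
obs 3: x=0 → posterior Dirichlet(7, 11/5, 10)
obs 4: x=1 → posterior Dirichlet(7, 16/5, 10)
obs 5: x=0 → posterior Dirichlet(8, 16/5, 10)
obs 6: x=1 → posterior Dirichlet(8, 21/5, 10)
obs 7: x=1 → posterior Dirichlet(8, 26/5, 10)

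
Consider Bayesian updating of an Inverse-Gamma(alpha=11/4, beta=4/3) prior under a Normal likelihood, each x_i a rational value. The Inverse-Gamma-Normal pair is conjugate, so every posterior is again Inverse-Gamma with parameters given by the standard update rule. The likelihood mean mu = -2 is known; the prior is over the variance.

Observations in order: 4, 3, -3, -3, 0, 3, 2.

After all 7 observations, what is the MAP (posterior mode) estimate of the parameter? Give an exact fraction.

664/87

obs 1: x=4 → posterior Inverse-Gamma(13/4, 58/3)
obs 2: x=3 → posterior Inverse-Gamma(15/4, 191/6)
obs 3: x=-3 → posterior Inverse-Gamma(17/4, 97/3)
obs 4: x=-3 → posterior Inverse-Gamma(19/4, 197/6)
obs 5: x=0 → posterior Inverse-Gamma(21/4, 209/6)
obs 6: x=3 → posterior Inverse-Gamma(23/4, 142/3)
obs 7: x=2 → posterior Inverse-Gamma(25/4, 166/3)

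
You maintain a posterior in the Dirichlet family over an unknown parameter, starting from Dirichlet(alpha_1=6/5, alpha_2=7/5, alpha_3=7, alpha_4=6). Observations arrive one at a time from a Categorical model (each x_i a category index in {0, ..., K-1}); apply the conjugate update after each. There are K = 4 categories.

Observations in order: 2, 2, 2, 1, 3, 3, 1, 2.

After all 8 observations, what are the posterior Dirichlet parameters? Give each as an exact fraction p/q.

obs 1: x=2 → posterior Dirichlet(6/5, 7/5, 8, 6)
obs 2: x=2 → posterior Dirichlet(6/5, 7/5, 9, 6)
obs 3: x=2 → posterior Dirichlet(6/5, 7/5, 10, 6)
obs 4: x=1 → posterior Dirichlet(6/5, 12/5, 10, 6)
obs 5: x=3 → posterior Dirichlet(6/5, 12/5, 10, 7)
obs 6: x=3 → posterior Dirichlet(6/5, 12/5, 10, 8)
obs 7: x=1 → posterior Dirichlet(6/5, 17/5, 10, 8)
obs 8: x=2 → posterior Dirichlet(6/5, 17/5, 11, 8)

alpha_1=6/5, alpha_2=17/5, alpha_3=11, alpha_4=8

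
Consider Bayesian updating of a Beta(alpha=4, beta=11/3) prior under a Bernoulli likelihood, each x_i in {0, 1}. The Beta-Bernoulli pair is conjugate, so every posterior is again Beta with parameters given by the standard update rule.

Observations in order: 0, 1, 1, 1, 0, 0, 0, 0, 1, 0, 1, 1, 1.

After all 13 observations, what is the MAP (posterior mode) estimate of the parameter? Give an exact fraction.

15/28

obs 1: x=0 → posterior Beta(4, 14/3)
obs 2: x=1 → posterior Beta(5, 14/3)
obs 3: x=1 → posterior Beta(6, 14/3)
obs 4: x=1 → posterior Beta(7, 14/3)
obs 5: x=0 → posterior Beta(7, 17/3)
obs 6: x=0 → posterior Beta(7, 20/3)
obs 7: x=0 → posterior Beta(7, 23/3)
obs 8: x=0 → posterior Beta(7, 26/3)
obs 9: x=1 → posterior Beta(8, 26/3)
obs 10: x=0 → posterior Beta(8, 29/3)
obs 11: x=1 → posterior Beta(9, 29/3)
obs 12: x=1 → posterior Beta(10, 29/3)
obs 13: x=1 → posterior Beta(11, 29/3)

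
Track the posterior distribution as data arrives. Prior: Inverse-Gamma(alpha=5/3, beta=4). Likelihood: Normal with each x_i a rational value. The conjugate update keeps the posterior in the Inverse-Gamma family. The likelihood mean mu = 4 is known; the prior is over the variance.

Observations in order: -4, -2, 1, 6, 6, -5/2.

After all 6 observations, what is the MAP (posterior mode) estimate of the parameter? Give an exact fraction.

obs 1: x=-4 → posterior Inverse-Gamma(13/6, 36)
obs 2: x=-2 → posterior Inverse-Gamma(8/3, 54)
obs 3: x=1 → posterior Inverse-Gamma(19/6, 117/2)
obs 4: x=6 → posterior Inverse-Gamma(11/3, 121/2)
obs 5: x=6 → posterior Inverse-Gamma(25/6, 125/2)
obs 6: x=-5/2 → posterior Inverse-Gamma(14/3, 669/8)

2007/136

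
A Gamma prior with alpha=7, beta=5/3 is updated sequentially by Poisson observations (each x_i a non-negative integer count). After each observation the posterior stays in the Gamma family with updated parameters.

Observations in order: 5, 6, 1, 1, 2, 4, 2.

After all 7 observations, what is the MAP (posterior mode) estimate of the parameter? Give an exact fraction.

81/26

obs 1: x=5 → posterior Gamma(12, 8/3)
obs 2: x=6 → posterior Gamma(18, 11/3)
obs 3: x=1 → posterior Gamma(19, 14/3)
obs 4: x=1 → posterior Gamma(20, 17/3)
obs 5: x=2 → posterior Gamma(22, 20/3)
obs 6: x=4 → posterior Gamma(26, 23/3)
obs 7: x=2 → posterior Gamma(28, 26/3)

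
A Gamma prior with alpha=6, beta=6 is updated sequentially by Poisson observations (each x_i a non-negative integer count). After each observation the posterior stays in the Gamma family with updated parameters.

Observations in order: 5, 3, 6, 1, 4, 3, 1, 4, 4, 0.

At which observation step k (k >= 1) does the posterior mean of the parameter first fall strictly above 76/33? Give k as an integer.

obs 1: x=5 → posterior Gamma(11, 7)
obs 2: x=3 → posterior Gamma(14, 8)
obs 3: x=6 → posterior Gamma(20, 9)
obs 4: x=1 → posterior Gamma(21, 10)
obs 5: x=4 → posterior Gamma(25, 11)
obs 6: x=3 → posterior Gamma(28, 12)
obs 7: x=1 → posterior Gamma(29, 13)
obs 8: x=4 → posterior Gamma(33, 14)
obs 9: x=4 → posterior Gamma(37, 15)
obs 10: x=0 → posterior Gamma(37, 16)

k = 6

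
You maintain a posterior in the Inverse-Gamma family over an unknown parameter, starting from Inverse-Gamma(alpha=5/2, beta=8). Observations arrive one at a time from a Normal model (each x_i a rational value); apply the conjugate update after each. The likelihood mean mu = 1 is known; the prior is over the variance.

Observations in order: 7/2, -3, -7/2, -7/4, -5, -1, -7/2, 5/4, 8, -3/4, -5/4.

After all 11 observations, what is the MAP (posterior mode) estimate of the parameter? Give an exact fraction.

367/36

obs 1: x=7/2 → posterior Inverse-Gamma(3, 89/8)
obs 2: x=-3 → posterior Inverse-Gamma(7/2, 153/8)
obs 3: x=-7/2 → posterior Inverse-Gamma(4, 117/4)
obs 4: x=-7/4 → posterior Inverse-Gamma(9/2, 1057/32)
obs 5: x=-5 → posterior Inverse-Gamma(5, 1633/32)
obs 6: x=-1 → posterior Inverse-Gamma(11/2, 1697/32)
obs 7: x=-7/2 → posterior Inverse-Gamma(6, 2021/32)
obs 8: x=5/4 → posterior Inverse-Gamma(13/2, 1011/16)
obs 9: x=8 → posterior Inverse-Gamma(7, 1403/16)
obs 10: x=-3/4 → posterior Inverse-Gamma(15/2, 2855/32)
obs 11: x=-5/4 → posterior Inverse-Gamma(8, 367/4)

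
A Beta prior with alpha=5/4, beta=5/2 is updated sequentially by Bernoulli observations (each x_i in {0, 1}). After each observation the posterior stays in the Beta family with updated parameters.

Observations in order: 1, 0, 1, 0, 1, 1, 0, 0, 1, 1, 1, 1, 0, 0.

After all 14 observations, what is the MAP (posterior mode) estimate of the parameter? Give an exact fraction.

11/21

obs 1: x=1 → posterior Beta(9/4, 5/2)
obs 2: x=0 → posterior Beta(9/4, 7/2)
obs 3: x=1 → posterior Beta(13/4, 7/2)
obs 4: x=0 → posterior Beta(13/4, 9/2)
obs 5: x=1 → posterior Beta(17/4, 9/2)
obs 6: x=1 → posterior Beta(21/4, 9/2)
obs 7: x=0 → posterior Beta(21/4, 11/2)
obs 8: x=0 → posterior Beta(21/4, 13/2)
obs 9: x=1 → posterior Beta(25/4, 13/2)
obs 10: x=1 → posterior Beta(29/4, 13/2)
obs 11: x=1 → posterior Beta(33/4, 13/2)
obs 12: x=1 → posterior Beta(37/4, 13/2)
obs 13: x=0 → posterior Beta(37/4, 15/2)
obs 14: x=0 → posterior Beta(37/4, 17/2)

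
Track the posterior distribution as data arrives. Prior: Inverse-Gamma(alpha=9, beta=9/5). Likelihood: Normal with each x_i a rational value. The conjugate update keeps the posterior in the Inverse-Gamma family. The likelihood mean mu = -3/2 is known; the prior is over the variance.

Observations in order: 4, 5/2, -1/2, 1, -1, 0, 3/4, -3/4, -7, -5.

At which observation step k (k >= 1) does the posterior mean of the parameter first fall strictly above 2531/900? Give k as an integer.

k = 4

obs 1: x=4 → posterior Inverse-Gamma(19/2, 677/40)
obs 2: x=5/2 → posterior Inverse-Gamma(10, 997/40)
obs 3: x=-1/2 → posterior Inverse-Gamma(21/2, 1017/40)
obs 4: x=1 → posterior Inverse-Gamma(11, 571/20)
obs 5: x=-1 → posterior Inverse-Gamma(23/2, 1147/40)
obs 6: x=0 → posterior Inverse-Gamma(12, 149/5)
obs 7: x=3/4 → posterior Inverse-Gamma(25/2, 5173/160)
obs 8: x=-3/4 → posterior Inverse-Gamma(13, 2609/80)
obs 9: x=-7 → posterior Inverse-Gamma(27/2, 3819/80)
obs 10: x=-5 → posterior Inverse-Gamma(14, 4309/80)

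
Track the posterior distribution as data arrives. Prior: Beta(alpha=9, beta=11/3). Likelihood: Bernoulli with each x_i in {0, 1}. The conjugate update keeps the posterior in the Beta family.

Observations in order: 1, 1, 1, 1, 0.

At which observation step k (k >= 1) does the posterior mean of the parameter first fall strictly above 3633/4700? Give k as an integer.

obs 1: x=1 → posterior Beta(10, 11/3)
obs 2: x=1 → posterior Beta(11, 11/3)
obs 3: x=1 → posterior Beta(12, 11/3)
obs 4: x=1 → posterior Beta(13, 11/3)
obs 5: x=0 → posterior Beta(13, 14/3)

k = 4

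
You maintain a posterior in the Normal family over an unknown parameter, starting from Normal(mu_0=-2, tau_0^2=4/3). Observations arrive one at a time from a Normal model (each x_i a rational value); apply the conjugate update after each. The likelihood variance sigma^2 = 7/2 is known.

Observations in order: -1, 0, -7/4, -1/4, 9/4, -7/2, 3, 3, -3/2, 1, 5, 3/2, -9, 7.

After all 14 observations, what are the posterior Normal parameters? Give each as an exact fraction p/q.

obs 1: x=-1 → posterior Normal(-50/29, 28/29)
obs 2: x=0 → posterior Normal(-50/37, 28/37)
obs 3: x=-7/4 → posterior Normal(-64/45, 28/45)
obs 4: x=-1/4 → posterior Normal(-66/53, 28/53)
obs 5: x=9/4 → posterior Normal(-48/61, 28/61)
obs 6: x=-7/2 → posterior Normal(-76/69, 28/69)
obs 7: x=3 → posterior Normal(-52/77, 4/11)
obs 8: x=3 → posterior Normal(-28/85, 28/85)
obs 9: x=-3/2 → posterior Normal(-40/93, 28/93)
obs 10: x=1 → posterior Normal(-32/101, 28/101)
obs 11: x=5 → posterior Normal(8/109, 28/109)
obs 12: x=3/2 → posterior Normal(20/117, 28/117)
obs 13: x=-9 → posterior Normal(-52/125, 28/125)
obs 14: x=7 → posterior Normal(4/133, 4/19)

mu_0=4/133, tau_0^2=4/19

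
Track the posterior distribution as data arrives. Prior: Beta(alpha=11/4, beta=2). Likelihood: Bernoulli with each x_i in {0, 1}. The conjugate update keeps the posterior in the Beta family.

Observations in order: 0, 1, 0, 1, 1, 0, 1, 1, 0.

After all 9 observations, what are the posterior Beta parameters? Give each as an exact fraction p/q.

obs 1: x=0 → posterior Beta(11/4, 3)
obs 2: x=1 → posterior Beta(15/4, 3)
obs 3: x=0 → posterior Beta(15/4, 4)
obs 4: x=1 → posterior Beta(19/4, 4)
obs 5: x=1 → posterior Beta(23/4, 4)
obs 6: x=0 → posterior Beta(23/4, 5)
obs 7: x=1 → posterior Beta(27/4, 5)
obs 8: x=1 → posterior Beta(31/4, 5)
obs 9: x=0 → posterior Beta(31/4, 6)

alpha=31/4, beta=6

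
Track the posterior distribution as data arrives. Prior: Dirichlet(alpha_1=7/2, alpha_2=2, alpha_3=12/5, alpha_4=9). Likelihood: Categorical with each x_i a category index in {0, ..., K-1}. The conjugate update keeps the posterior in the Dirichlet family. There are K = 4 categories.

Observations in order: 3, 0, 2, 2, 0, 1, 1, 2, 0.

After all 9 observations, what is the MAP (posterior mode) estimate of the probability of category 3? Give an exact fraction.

obs 1: x=3 → posterior Dirichlet(7/2, 2, 12/5, 10)
obs 2: x=0 → posterior Dirichlet(9/2, 2, 12/5, 10)
obs 3: x=2 → posterior Dirichlet(9/2, 2, 17/5, 10)
obs 4: x=2 → posterior Dirichlet(9/2, 2, 22/5, 10)
obs 5: x=0 → posterior Dirichlet(11/2, 2, 22/5, 10)
obs 6: x=1 → posterior Dirichlet(11/2, 3, 22/5, 10)
obs 7: x=1 → posterior Dirichlet(11/2, 4, 22/5, 10)
obs 8: x=2 → posterior Dirichlet(11/2, 4, 27/5, 10)
obs 9: x=0 → posterior Dirichlet(13/2, 4, 27/5, 10)

30/73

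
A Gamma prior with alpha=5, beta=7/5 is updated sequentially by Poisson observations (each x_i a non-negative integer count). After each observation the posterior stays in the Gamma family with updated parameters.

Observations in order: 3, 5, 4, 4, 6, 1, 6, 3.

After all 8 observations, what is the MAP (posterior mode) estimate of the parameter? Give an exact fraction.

obs 1: x=3 → posterior Gamma(8, 12/5)
obs 2: x=5 → posterior Gamma(13, 17/5)
obs 3: x=4 → posterior Gamma(17, 22/5)
obs 4: x=4 → posterior Gamma(21, 27/5)
obs 5: x=6 → posterior Gamma(27, 32/5)
obs 6: x=1 → posterior Gamma(28, 37/5)
obs 7: x=6 → posterior Gamma(34, 42/5)
obs 8: x=3 → posterior Gamma(37, 47/5)

180/47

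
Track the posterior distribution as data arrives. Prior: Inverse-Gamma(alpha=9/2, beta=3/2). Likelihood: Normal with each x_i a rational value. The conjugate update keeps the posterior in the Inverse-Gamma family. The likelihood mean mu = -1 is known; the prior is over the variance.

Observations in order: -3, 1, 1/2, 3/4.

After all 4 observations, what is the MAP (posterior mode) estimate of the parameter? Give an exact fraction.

87/80

obs 1: x=-3 → posterior Inverse-Gamma(5, 7/2)
obs 2: x=1 → posterior Inverse-Gamma(11/2, 11/2)
obs 3: x=1/2 → posterior Inverse-Gamma(6, 53/8)
obs 4: x=3/4 → posterior Inverse-Gamma(13/2, 261/32)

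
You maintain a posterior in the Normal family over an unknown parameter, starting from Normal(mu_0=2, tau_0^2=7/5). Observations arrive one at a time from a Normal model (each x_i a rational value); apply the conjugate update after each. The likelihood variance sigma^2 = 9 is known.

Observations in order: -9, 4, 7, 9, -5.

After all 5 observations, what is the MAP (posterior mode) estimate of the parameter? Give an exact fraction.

obs 1: x=-9 → posterior Normal(27/52, 63/52)
obs 2: x=4 → posterior Normal(55/59, 63/59)
obs 3: x=7 → posterior Normal(52/33, 21/22)
obs 4: x=9 → posterior Normal(167/73, 63/73)
obs 5: x=-5 → posterior Normal(33/20, 63/80)

33/20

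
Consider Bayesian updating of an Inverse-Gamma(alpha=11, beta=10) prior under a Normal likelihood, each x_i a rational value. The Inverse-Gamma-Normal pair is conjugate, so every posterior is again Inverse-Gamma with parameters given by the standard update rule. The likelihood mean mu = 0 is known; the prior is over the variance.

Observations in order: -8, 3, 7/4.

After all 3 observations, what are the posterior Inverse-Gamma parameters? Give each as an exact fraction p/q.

obs 1: x=-8 → posterior Inverse-Gamma(23/2, 42)
obs 2: x=3 → posterior Inverse-Gamma(12, 93/2)
obs 3: x=7/4 → posterior Inverse-Gamma(25/2, 1537/32)

alpha=25/2, beta=1537/32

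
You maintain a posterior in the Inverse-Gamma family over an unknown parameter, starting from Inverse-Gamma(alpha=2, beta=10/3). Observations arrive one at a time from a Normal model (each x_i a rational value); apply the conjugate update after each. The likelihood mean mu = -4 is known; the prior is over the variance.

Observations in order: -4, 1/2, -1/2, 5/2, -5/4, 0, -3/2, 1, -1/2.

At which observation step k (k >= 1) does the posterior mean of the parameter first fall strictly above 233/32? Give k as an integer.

obs 1: x=-4 → posterior Inverse-Gamma(5/2, 10/3)
obs 2: x=1/2 → posterior Inverse-Gamma(3, 323/24)
obs 3: x=-1/2 → posterior Inverse-Gamma(7/2, 235/12)
obs 4: x=5/2 → posterior Inverse-Gamma(4, 977/24)
obs 5: x=-5/4 → posterior Inverse-Gamma(9/2, 4271/96)
obs 6: x=0 → posterior Inverse-Gamma(5, 5039/96)
obs 7: x=-3/2 → posterior Inverse-Gamma(11/2, 5339/96)
obs 8: x=1 → posterior Inverse-Gamma(6, 6539/96)
obs 9: x=-1/2 → posterior Inverse-Gamma(13/2, 7127/96)

k = 3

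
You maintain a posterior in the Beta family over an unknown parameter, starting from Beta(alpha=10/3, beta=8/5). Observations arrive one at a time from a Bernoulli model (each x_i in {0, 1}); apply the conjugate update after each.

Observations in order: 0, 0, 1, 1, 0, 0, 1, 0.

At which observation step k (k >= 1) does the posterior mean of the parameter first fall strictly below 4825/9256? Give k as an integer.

obs 1: x=0 → posterior Beta(10/3, 13/5)
obs 2: x=0 → posterior Beta(10/3, 18/5)
obs 3: x=1 → posterior Beta(13/3, 18/5)
obs 4: x=1 → posterior Beta(16/3, 18/5)
obs 5: x=0 → posterior Beta(16/3, 23/5)
obs 6: x=0 → posterior Beta(16/3, 28/5)
obs 7: x=1 → posterior Beta(19/3, 28/5)
obs 8: x=0 → posterior Beta(19/3, 33/5)

k = 2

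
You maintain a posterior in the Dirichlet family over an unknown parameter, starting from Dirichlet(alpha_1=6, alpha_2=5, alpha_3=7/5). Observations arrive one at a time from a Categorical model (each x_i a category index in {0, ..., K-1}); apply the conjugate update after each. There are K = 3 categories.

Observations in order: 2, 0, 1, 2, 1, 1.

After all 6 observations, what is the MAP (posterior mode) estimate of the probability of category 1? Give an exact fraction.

5/11

obs 1: x=2 → posterior Dirichlet(6, 5, 12/5)
obs 2: x=0 → posterior Dirichlet(7, 5, 12/5)
obs 3: x=1 → posterior Dirichlet(7, 6, 12/5)
obs 4: x=2 → posterior Dirichlet(7, 6, 17/5)
obs 5: x=1 → posterior Dirichlet(7, 7, 17/5)
obs 6: x=1 → posterior Dirichlet(7, 8, 17/5)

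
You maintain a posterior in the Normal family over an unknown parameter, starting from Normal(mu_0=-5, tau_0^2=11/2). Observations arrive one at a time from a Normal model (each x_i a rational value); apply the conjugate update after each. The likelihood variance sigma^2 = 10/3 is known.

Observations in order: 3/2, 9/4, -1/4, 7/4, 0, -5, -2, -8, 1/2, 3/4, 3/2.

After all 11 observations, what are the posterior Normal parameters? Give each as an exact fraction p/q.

obs 1: x=3/2 → posterior Normal(-101/106, 110/53)
obs 2: x=9/4 → posterior Normal(95/344, 55/43)
obs 3: x=-1/4 → posterior Normal(31/238, 110/119)
obs 4: x=7/4 → posterior Normal(293/608, 55/76)
obs 5: x=0 → posterior Normal(293/740, 22/37)
obs 6: x=-5 → posterior Normal(-367/872, 55/109)
obs 7: x=-2 → posterior Normal(-631/1004, 110/251)
obs 8: x=-8 → posterior Normal(-1687/1136, 55/142)
obs 9: x=1/2 → posterior Normal(-1621/1268, 110/317)
obs 10: x=3/4 → posterior Normal(-761/700, 11/35)
obs 11: x=3/2 → posterior Normal(-331/383, 110/383)

mu_0=-331/383, tau_0^2=110/383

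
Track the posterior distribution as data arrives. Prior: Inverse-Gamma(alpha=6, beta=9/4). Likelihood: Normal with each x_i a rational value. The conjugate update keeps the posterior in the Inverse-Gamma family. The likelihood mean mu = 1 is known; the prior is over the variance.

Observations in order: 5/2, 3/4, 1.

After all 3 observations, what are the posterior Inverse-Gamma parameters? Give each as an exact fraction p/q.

obs 1: x=5/2 → posterior Inverse-Gamma(13/2, 27/8)
obs 2: x=3/4 → posterior Inverse-Gamma(7, 109/32)
obs 3: x=1 → posterior Inverse-Gamma(15/2, 109/32)

alpha=15/2, beta=109/32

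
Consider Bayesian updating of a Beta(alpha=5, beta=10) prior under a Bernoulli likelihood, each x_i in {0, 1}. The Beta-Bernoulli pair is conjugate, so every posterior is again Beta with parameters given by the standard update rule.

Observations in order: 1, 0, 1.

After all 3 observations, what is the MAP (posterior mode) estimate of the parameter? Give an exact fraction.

obs 1: x=1 → posterior Beta(6, 10)
obs 2: x=0 → posterior Beta(6, 11)
obs 3: x=1 → posterior Beta(7, 11)

3/8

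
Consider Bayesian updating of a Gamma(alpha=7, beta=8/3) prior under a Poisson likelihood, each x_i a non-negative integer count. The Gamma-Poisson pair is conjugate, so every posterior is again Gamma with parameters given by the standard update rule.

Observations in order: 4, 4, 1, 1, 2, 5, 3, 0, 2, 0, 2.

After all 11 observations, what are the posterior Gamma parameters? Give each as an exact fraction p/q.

alpha=31, beta=41/3

obs 1: x=4 → posterior Gamma(11, 11/3)
obs 2: x=4 → posterior Gamma(15, 14/3)
obs 3: x=1 → posterior Gamma(16, 17/3)
obs 4: x=1 → posterior Gamma(17, 20/3)
obs 5: x=2 → posterior Gamma(19, 23/3)
obs 6: x=5 → posterior Gamma(24, 26/3)
obs 7: x=3 → posterior Gamma(27, 29/3)
obs 8: x=0 → posterior Gamma(27, 32/3)
obs 9: x=2 → posterior Gamma(29, 35/3)
obs 10: x=0 → posterior Gamma(29, 38/3)
obs 11: x=2 → posterior Gamma(31, 41/3)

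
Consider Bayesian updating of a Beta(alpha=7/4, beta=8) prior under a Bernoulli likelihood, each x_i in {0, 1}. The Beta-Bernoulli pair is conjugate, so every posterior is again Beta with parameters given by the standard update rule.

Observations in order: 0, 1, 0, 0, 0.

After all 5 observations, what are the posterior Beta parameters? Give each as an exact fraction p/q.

obs 1: x=0 → posterior Beta(7/4, 9)
obs 2: x=1 → posterior Beta(11/4, 9)
obs 3: x=0 → posterior Beta(11/4, 10)
obs 4: x=0 → posterior Beta(11/4, 11)
obs 5: x=0 → posterior Beta(11/4, 12)

alpha=11/4, beta=12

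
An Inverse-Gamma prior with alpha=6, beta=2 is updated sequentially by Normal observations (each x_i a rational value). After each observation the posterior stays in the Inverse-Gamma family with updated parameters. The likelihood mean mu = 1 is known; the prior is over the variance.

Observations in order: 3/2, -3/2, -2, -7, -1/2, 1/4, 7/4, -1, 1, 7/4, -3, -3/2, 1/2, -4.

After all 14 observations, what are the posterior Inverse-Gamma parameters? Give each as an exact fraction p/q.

obs 1: x=3/2 → posterior Inverse-Gamma(13/2, 17/8)
obs 2: x=-3/2 → posterior Inverse-Gamma(7, 21/4)
obs 3: x=-2 → posterior Inverse-Gamma(15/2, 39/4)
obs 4: x=-7 → posterior Inverse-Gamma(8, 167/4)
obs 5: x=-1/2 → posterior Inverse-Gamma(17/2, 343/8)
obs 6: x=1/4 → posterior Inverse-Gamma(9, 1381/32)
obs 7: x=7/4 → posterior Inverse-Gamma(19/2, 695/16)
obs 8: x=-1 → posterior Inverse-Gamma(10, 727/16)
obs 9: x=1 → posterior Inverse-Gamma(21/2, 727/16)
obs 10: x=7/4 → posterior Inverse-Gamma(11, 1463/32)
obs 11: x=-3 → posterior Inverse-Gamma(23/2, 1719/32)
obs 12: x=-3/2 → posterior Inverse-Gamma(12, 1819/32)
obs 13: x=1/2 → posterior Inverse-Gamma(25/2, 1823/32)
obs 14: x=-4 → posterior Inverse-Gamma(13, 2223/32)

alpha=13, beta=2223/32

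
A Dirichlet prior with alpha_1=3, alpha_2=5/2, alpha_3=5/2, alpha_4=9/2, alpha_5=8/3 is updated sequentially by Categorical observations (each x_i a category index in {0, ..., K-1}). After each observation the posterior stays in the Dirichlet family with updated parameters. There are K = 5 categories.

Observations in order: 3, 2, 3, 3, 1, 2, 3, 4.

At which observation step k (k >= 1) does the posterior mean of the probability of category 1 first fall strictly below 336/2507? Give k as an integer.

k = 4

obs 1: x=3 → posterior Dirichlet(3, 5/2, 5/2, 11/2, 8/3)
obs 2: x=2 → posterior Dirichlet(3, 5/2, 7/2, 11/2, 8/3)
obs 3: x=3 → posterior Dirichlet(3, 5/2, 7/2, 13/2, 8/3)
obs 4: x=3 → posterior Dirichlet(3, 5/2, 7/2, 15/2, 8/3)
obs 5: x=1 → posterior Dirichlet(3, 7/2, 7/2, 15/2, 8/3)
obs 6: x=2 → posterior Dirichlet(3, 7/2, 9/2, 15/2, 8/3)
obs 7: x=3 → posterior Dirichlet(3, 7/2, 9/2, 17/2, 8/3)
obs 8: x=4 → posterior Dirichlet(3, 7/2, 9/2, 17/2, 11/3)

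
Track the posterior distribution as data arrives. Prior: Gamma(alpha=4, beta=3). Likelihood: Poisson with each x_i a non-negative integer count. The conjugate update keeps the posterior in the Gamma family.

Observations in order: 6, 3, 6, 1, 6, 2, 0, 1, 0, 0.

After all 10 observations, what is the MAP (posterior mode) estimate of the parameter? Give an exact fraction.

obs 1: x=6 → posterior Gamma(10, 4)
obs 2: x=3 → posterior Gamma(13, 5)
obs 3: x=6 → posterior Gamma(19, 6)
obs 4: x=1 → posterior Gamma(20, 7)
obs 5: x=6 → posterior Gamma(26, 8)
obs 6: x=2 → posterior Gamma(28, 9)
obs 7: x=0 → posterior Gamma(28, 10)
obs 8: x=1 → posterior Gamma(29, 11)
obs 9: x=0 → posterior Gamma(29, 12)
obs 10: x=0 → posterior Gamma(29, 13)

28/13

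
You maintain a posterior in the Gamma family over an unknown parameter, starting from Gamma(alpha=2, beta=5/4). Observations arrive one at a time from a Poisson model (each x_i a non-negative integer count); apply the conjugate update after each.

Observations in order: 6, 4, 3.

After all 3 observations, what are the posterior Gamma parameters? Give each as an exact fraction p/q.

alpha=15, beta=17/4

obs 1: x=6 → posterior Gamma(8, 9/4)
obs 2: x=4 → posterior Gamma(12, 13/4)
obs 3: x=3 → posterior Gamma(15, 17/4)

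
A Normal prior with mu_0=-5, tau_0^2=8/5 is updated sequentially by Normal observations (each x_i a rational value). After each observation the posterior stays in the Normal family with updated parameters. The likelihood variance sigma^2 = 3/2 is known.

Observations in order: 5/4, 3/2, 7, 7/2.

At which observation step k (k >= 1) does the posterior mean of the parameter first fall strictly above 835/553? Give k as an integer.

k = 4

obs 1: x=5/4 → posterior Normal(-55/31, 24/31)
obs 2: x=3/2 → posterior Normal(-31/47, 24/47)
obs 3: x=7 → posterior Normal(9/7, 8/21)
obs 4: x=7/2 → posterior Normal(137/79, 24/79)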